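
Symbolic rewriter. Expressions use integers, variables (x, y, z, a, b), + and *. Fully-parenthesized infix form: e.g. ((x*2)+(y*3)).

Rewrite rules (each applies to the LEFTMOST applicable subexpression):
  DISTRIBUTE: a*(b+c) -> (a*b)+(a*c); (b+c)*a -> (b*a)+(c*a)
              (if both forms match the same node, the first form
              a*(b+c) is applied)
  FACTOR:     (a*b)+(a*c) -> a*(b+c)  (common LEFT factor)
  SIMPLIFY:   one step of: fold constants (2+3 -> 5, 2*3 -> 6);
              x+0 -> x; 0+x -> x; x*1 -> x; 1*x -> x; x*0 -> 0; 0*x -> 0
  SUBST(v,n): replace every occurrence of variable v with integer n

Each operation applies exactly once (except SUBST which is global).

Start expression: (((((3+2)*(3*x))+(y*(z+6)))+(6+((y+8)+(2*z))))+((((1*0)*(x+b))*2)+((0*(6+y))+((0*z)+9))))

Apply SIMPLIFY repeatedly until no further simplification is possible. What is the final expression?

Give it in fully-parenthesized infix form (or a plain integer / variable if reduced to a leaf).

Start: (((((3+2)*(3*x))+(y*(z+6)))+(6+((y+8)+(2*z))))+((((1*0)*(x+b))*2)+((0*(6+y))+((0*z)+9))))
Step 1: at LLLL: (3+2) -> 5; overall: (((((3+2)*(3*x))+(y*(z+6)))+(6+((y+8)+(2*z))))+((((1*0)*(x+b))*2)+((0*(6+y))+((0*z)+9)))) -> ((((5*(3*x))+(y*(z+6)))+(6+((y+8)+(2*z))))+((((1*0)*(x+b))*2)+((0*(6+y))+((0*z)+9))))
Step 2: at RLLL: (1*0) -> 0; overall: ((((5*(3*x))+(y*(z+6)))+(6+((y+8)+(2*z))))+((((1*0)*(x+b))*2)+((0*(6+y))+((0*z)+9)))) -> ((((5*(3*x))+(y*(z+6)))+(6+((y+8)+(2*z))))+(((0*(x+b))*2)+((0*(6+y))+((0*z)+9))))
Step 3: at RLL: (0*(x+b)) -> 0; overall: ((((5*(3*x))+(y*(z+6)))+(6+((y+8)+(2*z))))+(((0*(x+b))*2)+((0*(6+y))+((0*z)+9)))) -> ((((5*(3*x))+(y*(z+6)))+(6+((y+8)+(2*z))))+((0*2)+((0*(6+y))+((0*z)+9))))
Step 4: at RL: (0*2) -> 0; overall: ((((5*(3*x))+(y*(z+6)))+(6+((y+8)+(2*z))))+((0*2)+((0*(6+y))+((0*z)+9)))) -> ((((5*(3*x))+(y*(z+6)))+(6+((y+8)+(2*z))))+(0+((0*(6+y))+((0*z)+9))))
Step 5: at R: (0+((0*(6+y))+((0*z)+9))) -> ((0*(6+y))+((0*z)+9)); overall: ((((5*(3*x))+(y*(z+6)))+(6+((y+8)+(2*z))))+(0+((0*(6+y))+((0*z)+9)))) -> ((((5*(3*x))+(y*(z+6)))+(6+((y+8)+(2*z))))+((0*(6+y))+((0*z)+9)))
Step 6: at RL: (0*(6+y)) -> 0; overall: ((((5*(3*x))+(y*(z+6)))+(6+((y+8)+(2*z))))+((0*(6+y))+((0*z)+9))) -> ((((5*(3*x))+(y*(z+6)))+(6+((y+8)+(2*z))))+(0+((0*z)+9)))
Step 7: at R: (0+((0*z)+9)) -> ((0*z)+9); overall: ((((5*(3*x))+(y*(z+6)))+(6+((y+8)+(2*z))))+(0+((0*z)+9))) -> ((((5*(3*x))+(y*(z+6)))+(6+((y+8)+(2*z))))+((0*z)+9))
Step 8: at RL: (0*z) -> 0; overall: ((((5*(3*x))+(y*(z+6)))+(6+((y+8)+(2*z))))+((0*z)+9)) -> ((((5*(3*x))+(y*(z+6)))+(6+((y+8)+(2*z))))+(0+9))
Step 9: at R: (0+9) -> 9; overall: ((((5*(3*x))+(y*(z+6)))+(6+((y+8)+(2*z))))+(0+9)) -> ((((5*(3*x))+(y*(z+6)))+(6+((y+8)+(2*z))))+9)
Fixed point: ((((5*(3*x))+(y*(z+6)))+(6+((y+8)+(2*z))))+9)

Answer: ((((5*(3*x))+(y*(z+6)))+(6+((y+8)+(2*z))))+9)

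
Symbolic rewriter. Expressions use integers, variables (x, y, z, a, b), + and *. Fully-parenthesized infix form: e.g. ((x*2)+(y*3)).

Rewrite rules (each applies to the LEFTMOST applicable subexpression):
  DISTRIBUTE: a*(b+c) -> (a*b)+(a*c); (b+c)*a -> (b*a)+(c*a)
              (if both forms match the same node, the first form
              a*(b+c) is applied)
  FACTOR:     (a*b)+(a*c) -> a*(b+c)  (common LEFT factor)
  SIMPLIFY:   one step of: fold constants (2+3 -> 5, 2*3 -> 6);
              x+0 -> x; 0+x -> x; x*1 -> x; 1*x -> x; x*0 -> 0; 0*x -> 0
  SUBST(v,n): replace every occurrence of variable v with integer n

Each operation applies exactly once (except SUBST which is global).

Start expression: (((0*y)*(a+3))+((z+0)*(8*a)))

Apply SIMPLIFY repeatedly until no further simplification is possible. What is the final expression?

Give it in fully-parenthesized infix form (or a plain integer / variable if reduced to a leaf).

Start: (((0*y)*(a+3))+((z+0)*(8*a)))
Step 1: at LL: (0*y) -> 0; overall: (((0*y)*(a+3))+((z+0)*(8*a))) -> ((0*(a+3))+((z+0)*(8*a)))
Step 2: at L: (0*(a+3)) -> 0; overall: ((0*(a+3))+((z+0)*(8*a))) -> (0+((z+0)*(8*a)))
Step 3: at root: (0+((z+0)*(8*a))) -> ((z+0)*(8*a)); overall: (0+((z+0)*(8*a))) -> ((z+0)*(8*a))
Step 4: at L: (z+0) -> z; overall: ((z+0)*(8*a)) -> (z*(8*a))
Fixed point: (z*(8*a))

Answer: (z*(8*a))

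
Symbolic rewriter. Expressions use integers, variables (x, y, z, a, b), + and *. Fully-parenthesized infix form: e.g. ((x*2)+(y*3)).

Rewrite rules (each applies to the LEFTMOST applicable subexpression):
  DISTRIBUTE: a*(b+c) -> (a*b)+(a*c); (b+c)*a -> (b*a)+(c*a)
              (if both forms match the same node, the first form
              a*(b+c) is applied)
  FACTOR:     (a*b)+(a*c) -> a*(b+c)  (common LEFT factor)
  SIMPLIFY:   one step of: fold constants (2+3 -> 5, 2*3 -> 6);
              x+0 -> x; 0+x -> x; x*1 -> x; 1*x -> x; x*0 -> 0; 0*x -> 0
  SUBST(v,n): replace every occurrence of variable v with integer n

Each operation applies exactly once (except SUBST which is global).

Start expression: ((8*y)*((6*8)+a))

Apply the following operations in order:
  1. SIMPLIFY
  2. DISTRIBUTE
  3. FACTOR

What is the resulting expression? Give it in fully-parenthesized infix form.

Start: ((8*y)*((6*8)+a))
Apply SIMPLIFY at RL (target: (6*8)): ((8*y)*((6*8)+a)) -> ((8*y)*(48+a))
Apply DISTRIBUTE at root (target: ((8*y)*(48+a))): ((8*y)*(48+a)) -> (((8*y)*48)+((8*y)*a))
Apply FACTOR at root (target: (((8*y)*48)+((8*y)*a))): (((8*y)*48)+((8*y)*a)) -> ((8*y)*(48+a))

Answer: ((8*y)*(48+a))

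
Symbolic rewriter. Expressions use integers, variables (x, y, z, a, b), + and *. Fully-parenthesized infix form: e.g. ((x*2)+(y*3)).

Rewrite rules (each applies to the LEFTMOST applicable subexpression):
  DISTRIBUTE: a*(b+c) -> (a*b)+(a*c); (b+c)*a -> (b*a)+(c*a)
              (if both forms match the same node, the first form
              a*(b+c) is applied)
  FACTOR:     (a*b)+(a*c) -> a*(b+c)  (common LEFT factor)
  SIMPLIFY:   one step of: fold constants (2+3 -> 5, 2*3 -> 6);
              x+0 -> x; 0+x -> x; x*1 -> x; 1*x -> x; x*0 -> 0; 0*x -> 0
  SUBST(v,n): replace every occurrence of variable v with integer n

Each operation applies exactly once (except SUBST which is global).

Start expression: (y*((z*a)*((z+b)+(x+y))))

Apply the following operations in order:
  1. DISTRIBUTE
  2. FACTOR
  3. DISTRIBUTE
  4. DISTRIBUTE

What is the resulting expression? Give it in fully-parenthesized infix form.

Start: (y*((z*a)*((z+b)+(x+y))))
Apply DISTRIBUTE at R (target: ((z*a)*((z+b)+(x+y)))): (y*((z*a)*((z+b)+(x+y)))) -> (y*(((z*a)*(z+b))+((z*a)*(x+y))))
Apply FACTOR at R (target: (((z*a)*(z+b))+((z*a)*(x+y)))): (y*(((z*a)*(z+b))+((z*a)*(x+y)))) -> (y*((z*a)*((z+b)+(x+y))))
Apply DISTRIBUTE at R (target: ((z*a)*((z+b)+(x+y)))): (y*((z*a)*((z+b)+(x+y)))) -> (y*(((z*a)*(z+b))+((z*a)*(x+y))))
Apply DISTRIBUTE at root (target: (y*(((z*a)*(z+b))+((z*a)*(x+y))))): (y*(((z*a)*(z+b))+((z*a)*(x+y)))) -> ((y*((z*a)*(z+b)))+(y*((z*a)*(x+y))))

Answer: ((y*((z*a)*(z+b)))+(y*((z*a)*(x+y))))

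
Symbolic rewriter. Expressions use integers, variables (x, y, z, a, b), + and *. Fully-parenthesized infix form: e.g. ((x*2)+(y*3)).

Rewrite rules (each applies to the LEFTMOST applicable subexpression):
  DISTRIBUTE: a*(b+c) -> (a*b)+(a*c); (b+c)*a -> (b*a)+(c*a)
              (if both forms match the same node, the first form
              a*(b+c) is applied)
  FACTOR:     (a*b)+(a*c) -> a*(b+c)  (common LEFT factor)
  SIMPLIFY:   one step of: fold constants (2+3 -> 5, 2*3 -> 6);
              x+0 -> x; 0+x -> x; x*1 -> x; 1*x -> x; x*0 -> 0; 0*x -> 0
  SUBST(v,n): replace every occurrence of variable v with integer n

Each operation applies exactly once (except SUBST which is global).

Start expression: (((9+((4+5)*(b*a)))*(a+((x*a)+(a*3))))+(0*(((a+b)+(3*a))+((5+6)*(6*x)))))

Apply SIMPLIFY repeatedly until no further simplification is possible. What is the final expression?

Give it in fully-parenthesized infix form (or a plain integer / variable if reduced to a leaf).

Answer: ((9+(9*(b*a)))*(a+((x*a)+(a*3))))

Derivation:
Start: (((9+((4+5)*(b*a)))*(a+((x*a)+(a*3))))+(0*(((a+b)+(3*a))+((5+6)*(6*x)))))
Step 1: at LLRL: (4+5) -> 9; overall: (((9+((4+5)*(b*a)))*(a+((x*a)+(a*3))))+(0*(((a+b)+(3*a))+((5+6)*(6*x))))) -> (((9+(9*(b*a)))*(a+((x*a)+(a*3))))+(0*(((a+b)+(3*a))+((5+6)*(6*x)))))
Step 2: at R: (0*(((a+b)+(3*a))+((5+6)*(6*x)))) -> 0; overall: (((9+(9*(b*a)))*(a+((x*a)+(a*3))))+(0*(((a+b)+(3*a))+((5+6)*(6*x))))) -> (((9+(9*(b*a)))*(a+((x*a)+(a*3))))+0)
Step 3: at root: (((9+(9*(b*a)))*(a+((x*a)+(a*3))))+0) -> ((9+(9*(b*a)))*(a+((x*a)+(a*3)))); overall: (((9+(9*(b*a)))*(a+((x*a)+(a*3))))+0) -> ((9+(9*(b*a)))*(a+((x*a)+(a*3))))
Fixed point: ((9+(9*(b*a)))*(a+((x*a)+(a*3))))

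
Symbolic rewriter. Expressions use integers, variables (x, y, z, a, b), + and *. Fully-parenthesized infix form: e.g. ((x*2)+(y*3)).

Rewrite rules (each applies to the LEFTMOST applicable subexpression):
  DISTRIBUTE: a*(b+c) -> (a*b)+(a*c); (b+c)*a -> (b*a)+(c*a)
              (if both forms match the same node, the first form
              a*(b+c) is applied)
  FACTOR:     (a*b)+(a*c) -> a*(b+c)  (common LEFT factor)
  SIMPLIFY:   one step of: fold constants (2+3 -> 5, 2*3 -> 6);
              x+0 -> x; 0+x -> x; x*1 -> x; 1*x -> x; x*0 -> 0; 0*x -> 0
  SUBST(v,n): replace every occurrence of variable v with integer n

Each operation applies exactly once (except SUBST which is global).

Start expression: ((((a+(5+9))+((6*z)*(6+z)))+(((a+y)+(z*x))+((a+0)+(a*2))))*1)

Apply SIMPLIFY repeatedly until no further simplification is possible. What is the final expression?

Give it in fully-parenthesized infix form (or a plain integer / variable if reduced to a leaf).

Start: ((((a+(5+9))+((6*z)*(6+z)))+(((a+y)+(z*x))+((a+0)+(a*2))))*1)
Step 1: at root: ((((a+(5+9))+((6*z)*(6+z)))+(((a+y)+(z*x))+((a+0)+(a*2))))*1) -> (((a+(5+9))+((6*z)*(6+z)))+(((a+y)+(z*x))+((a+0)+(a*2)))); overall: ((((a+(5+9))+((6*z)*(6+z)))+(((a+y)+(z*x))+((a+0)+(a*2))))*1) -> (((a+(5+9))+((6*z)*(6+z)))+(((a+y)+(z*x))+((a+0)+(a*2))))
Step 2: at LLR: (5+9) -> 14; overall: (((a+(5+9))+((6*z)*(6+z)))+(((a+y)+(z*x))+((a+0)+(a*2)))) -> (((a+14)+((6*z)*(6+z)))+(((a+y)+(z*x))+((a+0)+(a*2))))
Step 3: at RRL: (a+0) -> a; overall: (((a+14)+((6*z)*(6+z)))+(((a+y)+(z*x))+((a+0)+(a*2)))) -> (((a+14)+((6*z)*(6+z)))+(((a+y)+(z*x))+(a+(a*2))))
Fixed point: (((a+14)+((6*z)*(6+z)))+(((a+y)+(z*x))+(a+(a*2))))

Answer: (((a+14)+((6*z)*(6+z)))+(((a+y)+(z*x))+(a+(a*2))))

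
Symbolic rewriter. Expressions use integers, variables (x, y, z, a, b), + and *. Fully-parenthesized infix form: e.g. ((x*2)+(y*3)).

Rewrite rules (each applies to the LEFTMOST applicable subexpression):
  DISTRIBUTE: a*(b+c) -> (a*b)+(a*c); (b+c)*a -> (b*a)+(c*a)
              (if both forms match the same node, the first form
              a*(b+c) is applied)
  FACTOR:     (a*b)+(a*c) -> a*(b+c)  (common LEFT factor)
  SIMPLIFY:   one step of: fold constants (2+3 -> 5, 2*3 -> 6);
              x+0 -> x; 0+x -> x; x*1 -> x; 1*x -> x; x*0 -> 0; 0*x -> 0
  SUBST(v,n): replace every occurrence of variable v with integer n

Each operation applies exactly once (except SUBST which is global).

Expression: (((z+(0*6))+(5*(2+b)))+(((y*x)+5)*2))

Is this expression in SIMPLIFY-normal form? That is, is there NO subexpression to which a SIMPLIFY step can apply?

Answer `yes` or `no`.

Expression: (((z+(0*6))+(5*(2+b)))+(((y*x)+5)*2))
Scanning for simplifiable subexpressions (pre-order)...
  at root: (((z+(0*6))+(5*(2+b)))+(((y*x)+5)*2)) (not simplifiable)
  at L: ((z+(0*6))+(5*(2+b))) (not simplifiable)
  at LL: (z+(0*6)) (not simplifiable)
  at LLR: (0*6) (SIMPLIFIABLE)
  at LR: (5*(2+b)) (not simplifiable)
  at LRR: (2+b) (not simplifiable)
  at R: (((y*x)+5)*2) (not simplifiable)
  at RL: ((y*x)+5) (not simplifiable)
  at RLL: (y*x) (not simplifiable)
Found simplifiable subexpr at path LLR: (0*6)
One SIMPLIFY step would give: (((z+0)+(5*(2+b)))+(((y*x)+5)*2))
-> NOT in normal form.

Answer: no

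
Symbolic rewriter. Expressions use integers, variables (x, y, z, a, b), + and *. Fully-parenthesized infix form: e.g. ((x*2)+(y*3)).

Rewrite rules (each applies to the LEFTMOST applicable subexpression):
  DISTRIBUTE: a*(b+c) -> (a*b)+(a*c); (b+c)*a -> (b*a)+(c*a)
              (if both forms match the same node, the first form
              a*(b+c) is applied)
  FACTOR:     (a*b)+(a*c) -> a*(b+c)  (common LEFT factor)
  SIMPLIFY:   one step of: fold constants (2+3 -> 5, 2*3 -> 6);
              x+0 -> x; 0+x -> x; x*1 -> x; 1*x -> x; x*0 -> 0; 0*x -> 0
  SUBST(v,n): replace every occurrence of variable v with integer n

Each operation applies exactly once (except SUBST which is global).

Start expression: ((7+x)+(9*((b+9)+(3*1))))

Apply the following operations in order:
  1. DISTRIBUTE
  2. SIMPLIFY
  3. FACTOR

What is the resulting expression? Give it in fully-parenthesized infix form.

Start: ((7+x)+(9*((b+9)+(3*1))))
Apply DISTRIBUTE at R (target: (9*((b+9)+(3*1)))): ((7+x)+(9*((b+9)+(3*1)))) -> ((7+x)+((9*(b+9))+(9*(3*1))))
Apply SIMPLIFY at RRR (target: (3*1)): ((7+x)+((9*(b+9))+(9*(3*1)))) -> ((7+x)+((9*(b+9))+(9*3)))
Apply FACTOR at R (target: ((9*(b+9))+(9*3))): ((7+x)+((9*(b+9))+(9*3))) -> ((7+x)+(9*((b+9)+3)))

Answer: ((7+x)+(9*((b+9)+3)))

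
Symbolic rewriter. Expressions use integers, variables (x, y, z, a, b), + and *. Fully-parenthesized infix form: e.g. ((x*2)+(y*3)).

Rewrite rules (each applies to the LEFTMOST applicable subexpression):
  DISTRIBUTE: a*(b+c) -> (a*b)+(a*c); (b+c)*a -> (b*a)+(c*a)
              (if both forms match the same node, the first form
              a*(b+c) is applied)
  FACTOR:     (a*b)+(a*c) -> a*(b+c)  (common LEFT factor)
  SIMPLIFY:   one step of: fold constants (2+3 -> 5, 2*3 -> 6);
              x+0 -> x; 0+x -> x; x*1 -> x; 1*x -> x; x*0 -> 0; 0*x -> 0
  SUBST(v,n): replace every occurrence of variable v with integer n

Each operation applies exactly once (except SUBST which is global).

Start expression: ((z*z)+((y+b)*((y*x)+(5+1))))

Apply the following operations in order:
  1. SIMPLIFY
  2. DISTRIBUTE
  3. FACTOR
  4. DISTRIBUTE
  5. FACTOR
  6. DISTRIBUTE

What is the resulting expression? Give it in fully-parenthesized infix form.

Start: ((z*z)+((y+b)*((y*x)+(5+1))))
Apply SIMPLIFY at RRR (target: (5+1)): ((z*z)+((y+b)*((y*x)+(5+1)))) -> ((z*z)+((y+b)*((y*x)+6)))
Apply DISTRIBUTE at R (target: ((y+b)*((y*x)+6))): ((z*z)+((y+b)*((y*x)+6))) -> ((z*z)+(((y+b)*(y*x))+((y+b)*6)))
Apply FACTOR at R (target: (((y+b)*(y*x))+((y+b)*6))): ((z*z)+(((y+b)*(y*x))+((y+b)*6))) -> ((z*z)+((y+b)*((y*x)+6)))
Apply DISTRIBUTE at R (target: ((y+b)*((y*x)+6))): ((z*z)+((y+b)*((y*x)+6))) -> ((z*z)+(((y+b)*(y*x))+((y+b)*6)))
Apply FACTOR at R (target: (((y+b)*(y*x))+((y+b)*6))): ((z*z)+(((y+b)*(y*x))+((y+b)*6))) -> ((z*z)+((y+b)*((y*x)+6)))
Apply DISTRIBUTE at R (target: ((y+b)*((y*x)+6))): ((z*z)+((y+b)*((y*x)+6))) -> ((z*z)+(((y+b)*(y*x))+((y+b)*6)))

Answer: ((z*z)+(((y+b)*(y*x))+((y+b)*6)))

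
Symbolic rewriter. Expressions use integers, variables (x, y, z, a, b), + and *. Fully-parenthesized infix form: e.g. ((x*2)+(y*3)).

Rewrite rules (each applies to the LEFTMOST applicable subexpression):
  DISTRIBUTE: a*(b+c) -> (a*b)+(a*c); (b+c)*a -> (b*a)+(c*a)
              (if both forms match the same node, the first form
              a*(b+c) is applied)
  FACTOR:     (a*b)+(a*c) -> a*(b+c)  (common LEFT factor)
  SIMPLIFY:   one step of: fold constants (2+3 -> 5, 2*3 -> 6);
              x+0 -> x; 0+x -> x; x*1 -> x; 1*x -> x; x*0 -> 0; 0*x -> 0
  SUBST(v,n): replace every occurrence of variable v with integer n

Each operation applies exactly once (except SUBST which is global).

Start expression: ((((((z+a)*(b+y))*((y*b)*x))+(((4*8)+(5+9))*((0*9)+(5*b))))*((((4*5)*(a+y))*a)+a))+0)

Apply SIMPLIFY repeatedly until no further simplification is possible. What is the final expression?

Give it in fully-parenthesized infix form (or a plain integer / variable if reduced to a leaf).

Answer: (((((z+a)*(b+y))*((y*b)*x))+(46*(5*b)))*(((20*(a+y))*a)+a))

Derivation:
Start: ((((((z+a)*(b+y))*((y*b)*x))+(((4*8)+(5+9))*((0*9)+(5*b))))*((((4*5)*(a+y))*a)+a))+0)
Step 1: at root: ((((((z+a)*(b+y))*((y*b)*x))+(((4*8)+(5+9))*((0*9)+(5*b))))*((((4*5)*(a+y))*a)+a))+0) -> (((((z+a)*(b+y))*((y*b)*x))+(((4*8)+(5+9))*((0*9)+(5*b))))*((((4*5)*(a+y))*a)+a)); overall: ((((((z+a)*(b+y))*((y*b)*x))+(((4*8)+(5+9))*((0*9)+(5*b))))*((((4*5)*(a+y))*a)+a))+0) -> (((((z+a)*(b+y))*((y*b)*x))+(((4*8)+(5+9))*((0*9)+(5*b))))*((((4*5)*(a+y))*a)+a))
Step 2: at LRLL: (4*8) -> 32; overall: (((((z+a)*(b+y))*((y*b)*x))+(((4*8)+(5+9))*((0*9)+(5*b))))*((((4*5)*(a+y))*a)+a)) -> (((((z+a)*(b+y))*((y*b)*x))+((32+(5+9))*((0*9)+(5*b))))*((((4*5)*(a+y))*a)+a))
Step 3: at LRLR: (5+9) -> 14; overall: (((((z+a)*(b+y))*((y*b)*x))+((32+(5+9))*((0*9)+(5*b))))*((((4*5)*(a+y))*a)+a)) -> (((((z+a)*(b+y))*((y*b)*x))+((32+14)*((0*9)+(5*b))))*((((4*5)*(a+y))*a)+a))
Step 4: at LRL: (32+14) -> 46; overall: (((((z+a)*(b+y))*((y*b)*x))+((32+14)*((0*9)+(5*b))))*((((4*5)*(a+y))*a)+a)) -> (((((z+a)*(b+y))*((y*b)*x))+(46*((0*9)+(5*b))))*((((4*5)*(a+y))*a)+a))
Step 5: at LRRL: (0*9) -> 0; overall: (((((z+a)*(b+y))*((y*b)*x))+(46*((0*9)+(5*b))))*((((4*5)*(a+y))*a)+a)) -> (((((z+a)*(b+y))*((y*b)*x))+(46*(0+(5*b))))*((((4*5)*(a+y))*a)+a))
Step 6: at LRR: (0+(5*b)) -> (5*b); overall: (((((z+a)*(b+y))*((y*b)*x))+(46*(0+(5*b))))*((((4*5)*(a+y))*a)+a)) -> (((((z+a)*(b+y))*((y*b)*x))+(46*(5*b)))*((((4*5)*(a+y))*a)+a))
Step 7: at RLLL: (4*5) -> 20; overall: (((((z+a)*(b+y))*((y*b)*x))+(46*(5*b)))*((((4*5)*(a+y))*a)+a)) -> (((((z+a)*(b+y))*((y*b)*x))+(46*(5*b)))*(((20*(a+y))*a)+a))
Fixed point: (((((z+a)*(b+y))*((y*b)*x))+(46*(5*b)))*(((20*(a+y))*a)+a))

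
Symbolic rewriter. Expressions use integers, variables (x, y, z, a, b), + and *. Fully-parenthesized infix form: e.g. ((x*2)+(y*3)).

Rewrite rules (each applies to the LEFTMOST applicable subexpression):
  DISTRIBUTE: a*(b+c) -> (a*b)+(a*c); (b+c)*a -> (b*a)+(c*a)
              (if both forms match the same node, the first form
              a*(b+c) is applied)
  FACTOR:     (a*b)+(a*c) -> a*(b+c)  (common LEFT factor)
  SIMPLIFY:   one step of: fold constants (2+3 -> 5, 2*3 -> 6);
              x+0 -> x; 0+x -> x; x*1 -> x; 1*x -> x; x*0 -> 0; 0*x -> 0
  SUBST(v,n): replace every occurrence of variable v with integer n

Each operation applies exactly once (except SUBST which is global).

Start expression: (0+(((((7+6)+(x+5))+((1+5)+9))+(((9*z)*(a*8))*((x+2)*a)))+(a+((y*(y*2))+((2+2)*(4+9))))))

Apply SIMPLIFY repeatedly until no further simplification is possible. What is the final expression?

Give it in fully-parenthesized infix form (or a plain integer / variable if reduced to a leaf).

Answer: ((((13+(x+5))+15)+(((9*z)*(a*8))*((x+2)*a)))+(a+((y*(y*2))+52)))

Derivation:
Start: (0+(((((7+6)+(x+5))+((1+5)+9))+(((9*z)*(a*8))*((x+2)*a)))+(a+((y*(y*2))+((2+2)*(4+9))))))
Step 1: at root: (0+(((((7+6)+(x+5))+((1+5)+9))+(((9*z)*(a*8))*((x+2)*a)))+(a+((y*(y*2))+((2+2)*(4+9)))))) -> (((((7+6)+(x+5))+((1+5)+9))+(((9*z)*(a*8))*((x+2)*a)))+(a+((y*(y*2))+((2+2)*(4+9))))); overall: (0+(((((7+6)+(x+5))+((1+5)+9))+(((9*z)*(a*8))*((x+2)*a)))+(a+((y*(y*2))+((2+2)*(4+9)))))) -> (((((7+6)+(x+5))+((1+5)+9))+(((9*z)*(a*8))*((x+2)*a)))+(a+((y*(y*2))+((2+2)*(4+9)))))
Step 2: at LLLL: (7+6) -> 13; overall: (((((7+6)+(x+5))+((1+5)+9))+(((9*z)*(a*8))*((x+2)*a)))+(a+((y*(y*2))+((2+2)*(4+9))))) -> ((((13+(x+5))+((1+5)+9))+(((9*z)*(a*8))*((x+2)*a)))+(a+((y*(y*2))+((2+2)*(4+9)))))
Step 3: at LLRL: (1+5) -> 6; overall: ((((13+(x+5))+((1+5)+9))+(((9*z)*(a*8))*((x+2)*a)))+(a+((y*(y*2))+((2+2)*(4+9))))) -> ((((13+(x+5))+(6+9))+(((9*z)*(a*8))*((x+2)*a)))+(a+((y*(y*2))+((2+2)*(4+9)))))
Step 4: at LLR: (6+9) -> 15; overall: ((((13+(x+5))+(6+9))+(((9*z)*(a*8))*((x+2)*a)))+(a+((y*(y*2))+((2+2)*(4+9))))) -> ((((13+(x+5))+15)+(((9*z)*(a*8))*((x+2)*a)))+(a+((y*(y*2))+((2+2)*(4+9)))))
Step 5: at RRRL: (2+2) -> 4; overall: ((((13+(x+5))+15)+(((9*z)*(a*8))*((x+2)*a)))+(a+((y*(y*2))+((2+2)*(4+9))))) -> ((((13+(x+5))+15)+(((9*z)*(a*8))*((x+2)*a)))+(a+((y*(y*2))+(4*(4+9)))))
Step 6: at RRRR: (4+9) -> 13; overall: ((((13+(x+5))+15)+(((9*z)*(a*8))*((x+2)*a)))+(a+((y*(y*2))+(4*(4+9))))) -> ((((13+(x+5))+15)+(((9*z)*(a*8))*((x+2)*a)))+(a+((y*(y*2))+(4*13))))
Step 7: at RRR: (4*13) -> 52; overall: ((((13+(x+5))+15)+(((9*z)*(a*8))*((x+2)*a)))+(a+((y*(y*2))+(4*13)))) -> ((((13+(x+5))+15)+(((9*z)*(a*8))*((x+2)*a)))+(a+((y*(y*2))+52)))
Fixed point: ((((13+(x+5))+15)+(((9*z)*(a*8))*((x+2)*a)))+(a+((y*(y*2))+52)))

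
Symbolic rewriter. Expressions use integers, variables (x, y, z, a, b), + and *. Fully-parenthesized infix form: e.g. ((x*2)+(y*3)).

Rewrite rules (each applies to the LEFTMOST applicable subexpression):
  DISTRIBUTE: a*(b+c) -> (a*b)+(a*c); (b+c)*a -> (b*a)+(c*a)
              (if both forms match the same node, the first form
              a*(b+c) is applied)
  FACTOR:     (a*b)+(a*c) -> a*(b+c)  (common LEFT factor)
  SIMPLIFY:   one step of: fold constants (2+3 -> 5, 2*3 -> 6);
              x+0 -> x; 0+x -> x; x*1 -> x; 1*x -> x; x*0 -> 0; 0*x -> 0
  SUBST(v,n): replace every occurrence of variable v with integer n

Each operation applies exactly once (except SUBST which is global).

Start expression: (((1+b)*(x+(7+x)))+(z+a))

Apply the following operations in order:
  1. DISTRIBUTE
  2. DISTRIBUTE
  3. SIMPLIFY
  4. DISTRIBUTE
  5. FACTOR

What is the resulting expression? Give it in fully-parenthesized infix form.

Answer: (((x+(b*x))+((1+b)*(7+x)))+(z+a))

Derivation:
Start: (((1+b)*(x+(7+x)))+(z+a))
Apply DISTRIBUTE at L (target: ((1+b)*(x+(7+x)))): (((1+b)*(x+(7+x)))+(z+a)) -> ((((1+b)*x)+((1+b)*(7+x)))+(z+a))
Apply DISTRIBUTE at LL (target: ((1+b)*x)): ((((1+b)*x)+((1+b)*(7+x)))+(z+a)) -> ((((1*x)+(b*x))+((1+b)*(7+x)))+(z+a))
Apply SIMPLIFY at LLL (target: (1*x)): ((((1*x)+(b*x))+((1+b)*(7+x)))+(z+a)) -> (((x+(b*x))+((1+b)*(7+x)))+(z+a))
Apply DISTRIBUTE at LR (target: ((1+b)*(7+x))): (((x+(b*x))+((1+b)*(7+x)))+(z+a)) -> (((x+(b*x))+(((1+b)*7)+((1+b)*x)))+(z+a))
Apply FACTOR at LR (target: (((1+b)*7)+((1+b)*x))): (((x+(b*x))+(((1+b)*7)+((1+b)*x)))+(z+a)) -> (((x+(b*x))+((1+b)*(7+x)))+(z+a))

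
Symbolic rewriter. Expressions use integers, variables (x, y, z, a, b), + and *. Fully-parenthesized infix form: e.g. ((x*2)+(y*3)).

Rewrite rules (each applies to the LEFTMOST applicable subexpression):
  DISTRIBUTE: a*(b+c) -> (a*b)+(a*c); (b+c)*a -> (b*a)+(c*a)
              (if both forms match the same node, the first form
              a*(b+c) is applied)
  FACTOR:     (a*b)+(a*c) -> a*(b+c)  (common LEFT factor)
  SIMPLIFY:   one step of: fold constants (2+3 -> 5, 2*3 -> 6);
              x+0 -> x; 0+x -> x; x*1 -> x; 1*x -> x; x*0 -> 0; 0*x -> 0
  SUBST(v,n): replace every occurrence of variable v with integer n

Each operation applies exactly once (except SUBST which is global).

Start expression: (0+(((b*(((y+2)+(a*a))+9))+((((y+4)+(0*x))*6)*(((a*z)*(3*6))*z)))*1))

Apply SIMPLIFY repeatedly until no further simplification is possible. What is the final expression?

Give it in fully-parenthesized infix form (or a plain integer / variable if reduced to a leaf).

Answer: ((b*(((y+2)+(a*a))+9))+(((y+4)*6)*(((a*z)*18)*z)))

Derivation:
Start: (0+(((b*(((y+2)+(a*a))+9))+((((y+4)+(0*x))*6)*(((a*z)*(3*6))*z)))*1))
Step 1: at root: (0+(((b*(((y+2)+(a*a))+9))+((((y+4)+(0*x))*6)*(((a*z)*(3*6))*z)))*1)) -> (((b*(((y+2)+(a*a))+9))+((((y+4)+(0*x))*6)*(((a*z)*(3*6))*z)))*1); overall: (0+(((b*(((y+2)+(a*a))+9))+((((y+4)+(0*x))*6)*(((a*z)*(3*6))*z)))*1)) -> (((b*(((y+2)+(a*a))+9))+((((y+4)+(0*x))*6)*(((a*z)*(3*6))*z)))*1)
Step 2: at root: (((b*(((y+2)+(a*a))+9))+((((y+4)+(0*x))*6)*(((a*z)*(3*6))*z)))*1) -> ((b*(((y+2)+(a*a))+9))+((((y+4)+(0*x))*6)*(((a*z)*(3*6))*z))); overall: (((b*(((y+2)+(a*a))+9))+((((y+4)+(0*x))*6)*(((a*z)*(3*6))*z)))*1) -> ((b*(((y+2)+(a*a))+9))+((((y+4)+(0*x))*6)*(((a*z)*(3*6))*z)))
Step 3: at RLLR: (0*x) -> 0; overall: ((b*(((y+2)+(a*a))+9))+((((y+4)+(0*x))*6)*(((a*z)*(3*6))*z))) -> ((b*(((y+2)+(a*a))+9))+((((y+4)+0)*6)*(((a*z)*(3*6))*z)))
Step 4: at RLL: ((y+4)+0) -> (y+4); overall: ((b*(((y+2)+(a*a))+9))+((((y+4)+0)*6)*(((a*z)*(3*6))*z))) -> ((b*(((y+2)+(a*a))+9))+(((y+4)*6)*(((a*z)*(3*6))*z)))
Step 5: at RRLR: (3*6) -> 18; overall: ((b*(((y+2)+(a*a))+9))+(((y+4)*6)*(((a*z)*(3*6))*z))) -> ((b*(((y+2)+(a*a))+9))+(((y+4)*6)*(((a*z)*18)*z)))
Fixed point: ((b*(((y+2)+(a*a))+9))+(((y+4)*6)*(((a*z)*18)*z)))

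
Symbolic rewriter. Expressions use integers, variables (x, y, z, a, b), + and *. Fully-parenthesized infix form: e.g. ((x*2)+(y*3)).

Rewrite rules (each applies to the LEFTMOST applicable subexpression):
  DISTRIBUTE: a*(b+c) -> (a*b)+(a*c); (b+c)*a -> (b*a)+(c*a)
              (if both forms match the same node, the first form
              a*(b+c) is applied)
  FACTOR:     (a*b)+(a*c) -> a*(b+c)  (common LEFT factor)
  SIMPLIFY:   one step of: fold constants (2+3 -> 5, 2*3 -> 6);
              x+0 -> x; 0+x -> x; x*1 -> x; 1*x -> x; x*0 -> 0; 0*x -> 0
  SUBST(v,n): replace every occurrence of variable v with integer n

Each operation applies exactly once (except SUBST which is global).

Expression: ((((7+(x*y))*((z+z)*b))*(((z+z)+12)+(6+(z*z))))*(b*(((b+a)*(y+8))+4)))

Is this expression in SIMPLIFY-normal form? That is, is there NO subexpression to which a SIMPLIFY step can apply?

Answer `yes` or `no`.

Expression: ((((7+(x*y))*((z+z)*b))*(((z+z)+12)+(6+(z*z))))*(b*(((b+a)*(y+8))+4)))
Scanning for simplifiable subexpressions (pre-order)...
  at root: ((((7+(x*y))*((z+z)*b))*(((z+z)+12)+(6+(z*z))))*(b*(((b+a)*(y+8))+4))) (not simplifiable)
  at L: (((7+(x*y))*((z+z)*b))*(((z+z)+12)+(6+(z*z)))) (not simplifiable)
  at LL: ((7+(x*y))*((z+z)*b)) (not simplifiable)
  at LLL: (7+(x*y)) (not simplifiable)
  at LLLR: (x*y) (not simplifiable)
  at LLR: ((z+z)*b) (not simplifiable)
  at LLRL: (z+z) (not simplifiable)
  at LR: (((z+z)+12)+(6+(z*z))) (not simplifiable)
  at LRL: ((z+z)+12) (not simplifiable)
  at LRLL: (z+z) (not simplifiable)
  at LRR: (6+(z*z)) (not simplifiable)
  at LRRR: (z*z) (not simplifiable)
  at R: (b*(((b+a)*(y+8))+4)) (not simplifiable)
  at RR: (((b+a)*(y+8))+4) (not simplifiable)
  at RRL: ((b+a)*(y+8)) (not simplifiable)
  at RRLL: (b+a) (not simplifiable)
  at RRLR: (y+8) (not simplifiable)
Result: no simplifiable subexpression found -> normal form.

Answer: yes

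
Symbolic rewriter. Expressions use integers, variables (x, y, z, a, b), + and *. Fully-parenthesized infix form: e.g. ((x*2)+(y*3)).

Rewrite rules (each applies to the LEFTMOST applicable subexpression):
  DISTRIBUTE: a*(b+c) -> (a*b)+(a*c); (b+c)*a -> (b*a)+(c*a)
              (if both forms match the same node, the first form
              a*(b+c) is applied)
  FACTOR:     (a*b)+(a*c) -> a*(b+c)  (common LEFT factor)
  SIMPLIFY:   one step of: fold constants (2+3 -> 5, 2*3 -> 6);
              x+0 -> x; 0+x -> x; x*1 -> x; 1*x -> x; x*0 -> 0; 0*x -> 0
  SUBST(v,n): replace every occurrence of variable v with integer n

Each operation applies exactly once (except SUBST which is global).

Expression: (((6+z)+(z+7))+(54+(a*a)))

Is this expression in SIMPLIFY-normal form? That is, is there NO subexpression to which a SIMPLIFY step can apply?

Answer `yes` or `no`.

Answer: yes

Derivation:
Expression: (((6+z)+(z+7))+(54+(a*a)))
Scanning for simplifiable subexpressions (pre-order)...
  at root: (((6+z)+(z+7))+(54+(a*a))) (not simplifiable)
  at L: ((6+z)+(z+7)) (not simplifiable)
  at LL: (6+z) (not simplifiable)
  at LR: (z+7) (not simplifiable)
  at R: (54+(a*a)) (not simplifiable)
  at RR: (a*a) (not simplifiable)
Result: no simplifiable subexpression found -> normal form.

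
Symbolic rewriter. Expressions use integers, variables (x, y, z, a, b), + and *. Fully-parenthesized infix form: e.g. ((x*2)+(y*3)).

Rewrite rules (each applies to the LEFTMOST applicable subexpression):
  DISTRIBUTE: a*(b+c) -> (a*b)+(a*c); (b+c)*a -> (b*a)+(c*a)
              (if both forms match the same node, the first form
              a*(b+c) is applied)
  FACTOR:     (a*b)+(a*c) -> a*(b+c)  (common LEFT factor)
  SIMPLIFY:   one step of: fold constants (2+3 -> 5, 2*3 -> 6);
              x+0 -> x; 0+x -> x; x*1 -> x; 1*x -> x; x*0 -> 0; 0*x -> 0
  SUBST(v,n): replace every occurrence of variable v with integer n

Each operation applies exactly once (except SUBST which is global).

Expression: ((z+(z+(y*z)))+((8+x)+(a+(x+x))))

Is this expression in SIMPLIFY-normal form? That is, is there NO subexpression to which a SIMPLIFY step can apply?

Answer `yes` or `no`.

Answer: yes

Derivation:
Expression: ((z+(z+(y*z)))+((8+x)+(a+(x+x))))
Scanning for simplifiable subexpressions (pre-order)...
  at root: ((z+(z+(y*z)))+((8+x)+(a+(x+x)))) (not simplifiable)
  at L: (z+(z+(y*z))) (not simplifiable)
  at LR: (z+(y*z)) (not simplifiable)
  at LRR: (y*z) (not simplifiable)
  at R: ((8+x)+(a+(x+x))) (not simplifiable)
  at RL: (8+x) (not simplifiable)
  at RR: (a+(x+x)) (not simplifiable)
  at RRR: (x+x) (not simplifiable)
Result: no simplifiable subexpression found -> normal form.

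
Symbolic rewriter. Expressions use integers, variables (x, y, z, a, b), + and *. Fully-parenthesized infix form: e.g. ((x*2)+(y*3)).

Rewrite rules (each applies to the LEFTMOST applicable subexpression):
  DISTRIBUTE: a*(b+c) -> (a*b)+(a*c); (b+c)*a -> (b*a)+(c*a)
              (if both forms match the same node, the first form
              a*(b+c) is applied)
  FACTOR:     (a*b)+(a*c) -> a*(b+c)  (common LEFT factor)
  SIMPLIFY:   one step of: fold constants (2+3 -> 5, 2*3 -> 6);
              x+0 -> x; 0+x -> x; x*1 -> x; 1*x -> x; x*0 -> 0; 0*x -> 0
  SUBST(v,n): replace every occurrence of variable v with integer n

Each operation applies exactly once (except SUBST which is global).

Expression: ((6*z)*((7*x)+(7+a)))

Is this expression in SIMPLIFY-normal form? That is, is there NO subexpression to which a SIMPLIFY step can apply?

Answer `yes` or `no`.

Answer: yes

Derivation:
Expression: ((6*z)*((7*x)+(7+a)))
Scanning for simplifiable subexpressions (pre-order)...
  at root: ((6*z)*((7*x)+(7+a))) (not simplifiable)
  at L: (6*z) (not simplifiable)
  at R: ((7*x)+(7+a)) (not simplifiable)
  at RL: (7*x) (not simplifiable)
  at RR: (7+a) (not simplifiable)
Result: no simplifiable subexpression found -> normal form.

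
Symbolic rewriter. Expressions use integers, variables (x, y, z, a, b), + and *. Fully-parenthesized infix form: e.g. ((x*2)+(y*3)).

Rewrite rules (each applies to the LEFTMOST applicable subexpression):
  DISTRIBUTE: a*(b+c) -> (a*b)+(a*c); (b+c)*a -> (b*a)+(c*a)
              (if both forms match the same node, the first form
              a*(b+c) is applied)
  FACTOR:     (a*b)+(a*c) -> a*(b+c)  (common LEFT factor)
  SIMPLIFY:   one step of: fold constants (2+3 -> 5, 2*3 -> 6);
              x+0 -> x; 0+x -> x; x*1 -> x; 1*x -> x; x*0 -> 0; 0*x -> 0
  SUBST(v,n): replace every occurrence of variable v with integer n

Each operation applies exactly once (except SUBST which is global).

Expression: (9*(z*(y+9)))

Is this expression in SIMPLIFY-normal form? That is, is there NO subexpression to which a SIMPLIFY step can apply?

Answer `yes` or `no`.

Answer: yes

Derivation:
Expression: (9*(z*(y+9)))
Scanning for simplifiable subexpressions (pre-order)...
  at root: (9*(z*(y+9))) (not simplifiable)
  at R: (z*(y+9)) (not simplifiable)
  at RR: (y+9) (not simplifiable)
Result: no simplifiable subexpression found -> normal form.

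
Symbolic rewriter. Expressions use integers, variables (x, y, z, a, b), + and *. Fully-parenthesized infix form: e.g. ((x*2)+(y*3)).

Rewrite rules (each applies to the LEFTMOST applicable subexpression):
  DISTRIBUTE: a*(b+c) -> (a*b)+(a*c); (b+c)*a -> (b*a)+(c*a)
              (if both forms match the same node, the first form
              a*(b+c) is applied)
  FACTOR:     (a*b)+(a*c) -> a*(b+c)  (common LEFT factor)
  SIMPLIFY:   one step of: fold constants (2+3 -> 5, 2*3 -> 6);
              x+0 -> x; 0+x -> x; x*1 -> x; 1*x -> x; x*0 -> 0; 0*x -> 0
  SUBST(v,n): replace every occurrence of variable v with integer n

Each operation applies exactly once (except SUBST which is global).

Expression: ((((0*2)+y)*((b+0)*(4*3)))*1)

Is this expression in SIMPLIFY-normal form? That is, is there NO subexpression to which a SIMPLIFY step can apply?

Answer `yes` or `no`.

Answer: no

Derivation:
Expression: ((((0*2)+y)*((b+0)*(4*3)))*1)
Scanning for simplifiable subexpressions (pre-order)...
  at root: ((((0*2)+y)*((b+0)*(4*3)))*1) (SIMPLIFIABLE)
  at L: (((0*2)+y)*((b+0)*(4*3))) (not simplifiable)
  at LL: ((0*2)+y) (not simplifiable)
  at LLL: (0*2) (SIMPLIFIABLE)
  at LR: ((b+0)*(4*3)) (not simplifiable)
  at LRL: (b+0) (SIMPLIFIABLE)
  at LRR: (4*3) (SIMPLIFIABLE)
Found simplifiable subexpr at path root: ((((0*2)+y)*((b+0)*(4*3)))*1)
One SIMPLIFY step would give: (((0*2)+y)*((b+0)*(4*3)))
-> NOT in normal form.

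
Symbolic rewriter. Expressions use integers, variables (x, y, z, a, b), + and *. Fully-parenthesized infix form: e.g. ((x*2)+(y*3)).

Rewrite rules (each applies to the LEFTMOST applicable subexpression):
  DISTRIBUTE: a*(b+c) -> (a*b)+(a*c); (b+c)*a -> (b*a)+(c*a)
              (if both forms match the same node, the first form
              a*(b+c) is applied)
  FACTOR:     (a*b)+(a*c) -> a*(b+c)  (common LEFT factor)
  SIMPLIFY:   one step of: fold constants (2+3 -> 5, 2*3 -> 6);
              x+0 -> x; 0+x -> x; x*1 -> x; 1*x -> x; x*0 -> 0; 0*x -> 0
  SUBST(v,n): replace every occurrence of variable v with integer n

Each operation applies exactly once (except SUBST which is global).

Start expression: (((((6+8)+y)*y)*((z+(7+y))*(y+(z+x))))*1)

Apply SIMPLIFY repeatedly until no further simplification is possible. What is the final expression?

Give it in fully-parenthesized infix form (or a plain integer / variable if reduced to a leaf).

Start: (((((6+8)+y)*y)*((z+(7+y))*(y+(z+x))))*1)
Step 1: at root: (((((6+8)+y)*y)*((z+(7+y))*(y+(z+x))))*1) -> ((((6+8)+y)*y)*((z+(7+y))*(y+(z+x)))); overall: (((((6+8)+y)*y)*((z+(7+y))*(y+(z+x))))*1) -> ((((6+8)+y)*y)*((z+(7+y))*(y+(z+x))))
Step 2: at LLL: (6+8) -> 14; overall: ((((6+8)+y)*y)*((z+(7+y))*(y+(z+x)))) -> (((14+y)*y)*((z+(7+y))*(y+(z+x))))
Fixed point: (((14+y)*y)*((z+(7+y))*(y+(z+x))))

Answer: (((14+y)*y)*((z+(7+y))*(y+(z+x))))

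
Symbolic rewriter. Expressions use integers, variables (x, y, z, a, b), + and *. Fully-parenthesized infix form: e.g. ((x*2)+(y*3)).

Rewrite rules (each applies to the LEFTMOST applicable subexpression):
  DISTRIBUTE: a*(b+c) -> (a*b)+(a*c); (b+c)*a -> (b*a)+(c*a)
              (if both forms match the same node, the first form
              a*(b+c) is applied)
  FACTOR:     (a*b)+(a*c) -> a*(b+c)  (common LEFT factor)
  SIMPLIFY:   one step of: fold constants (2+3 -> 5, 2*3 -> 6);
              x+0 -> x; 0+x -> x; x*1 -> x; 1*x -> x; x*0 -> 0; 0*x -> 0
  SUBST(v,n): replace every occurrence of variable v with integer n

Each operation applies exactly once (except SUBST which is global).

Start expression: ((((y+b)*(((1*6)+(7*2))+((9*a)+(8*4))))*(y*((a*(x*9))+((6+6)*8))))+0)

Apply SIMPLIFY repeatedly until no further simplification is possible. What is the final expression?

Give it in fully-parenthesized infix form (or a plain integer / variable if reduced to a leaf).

Start: ((((y+b)*(((1*6)+(7*2))+((9*a)+(8*4))))*(y*((a*(x*9))+((6+6)*8))))+0)
Step 1: at root: ((((y+b)*(((1*6)+(7*2))+((9*a)+(8*4))))*(y*((a*(x*9))+((6+6)*8))))+0) -> (((y+b)*(((1*6)+(7*2))+((9*a)+(8*4))))*(y*((a*(x*9))+((6+6)*8)))); overall: ((((y+b)*(((1*6)+(7*2))+((9*a)+(8*4))))*(y*((a*(x*9))+((6+6)*8))))+0) -> (((y+b)*(((1*6)+(7*2))+((9*a)+(8*4))))*(y*((a*(x*9))+((6+6)*8))))
Step 2: at LRLL: (1*6) -> 6; overall: (((y+b)*(((1*6)+(7*2))+((9*a)+(8*4))))*(y*((a*(x*9))+((6+6)*8)))) -> (((y+b)*((6+(7*2))+((9*a)+(8*4))))*(y*((a*(x*9))+((6+6)*8))))
Step 3: at LRLR: (7*2) -> 14; overall: (((y+b)*((6+(7*2))+((9*a)+(8*4))))*(y*((a*(x*9))+((6+6)*8)))) -> (((y+b)*((6+14)+((9*a)+(8*4))))*(y*((a*(x*9))+((6+6)*8))))
Step 4: at LRL: (6+14) -> 20; overall: (((y+b)*((6+14)+((9*a)+(8*4))))*(y*((a*(x*9))+((6+6)*8)))) -> (((y+b)*(20+((9*a)+(8*4))))*(y*((a*(x*9))+((6+6)*8))))
Step 5: at LRRR: (8*4) -> 32; overall: (((y+b)*(20+((9*a)+(8*4))))*(y*((a*(x*9))+((6+6)*8)))) -> (((y+b)*(20+((9*a)+32)))*(y*((a*(x*9))+((6+6)*8))))
Step 6: at RRRL: (6+6) -> 12; overall: (((y+b)*(20+((9*a)+32)))*(y*((a*(x*9))+((6+6)*8)))) -> (((y+b)*(20+((9*a)+32)))*(y*((a*(x*9))+(12*8))))
Step 7: at RRR: (12*8) -> 96; overall: (((y+b)*(20+((9*a)+32)))*(y*((a*(x*9))+(12*8)))) -> (((y+b)*(20+((9*a)+32)))*(y*((a*(x*9))+96)))
Fixed point: (((y+b)*(20+((9*a)+32)))*(y*((a*(x*9))+96)))

Answer: (((y+b)*(20+((9*a)+32)))*(y*((a*(x*9))+96)))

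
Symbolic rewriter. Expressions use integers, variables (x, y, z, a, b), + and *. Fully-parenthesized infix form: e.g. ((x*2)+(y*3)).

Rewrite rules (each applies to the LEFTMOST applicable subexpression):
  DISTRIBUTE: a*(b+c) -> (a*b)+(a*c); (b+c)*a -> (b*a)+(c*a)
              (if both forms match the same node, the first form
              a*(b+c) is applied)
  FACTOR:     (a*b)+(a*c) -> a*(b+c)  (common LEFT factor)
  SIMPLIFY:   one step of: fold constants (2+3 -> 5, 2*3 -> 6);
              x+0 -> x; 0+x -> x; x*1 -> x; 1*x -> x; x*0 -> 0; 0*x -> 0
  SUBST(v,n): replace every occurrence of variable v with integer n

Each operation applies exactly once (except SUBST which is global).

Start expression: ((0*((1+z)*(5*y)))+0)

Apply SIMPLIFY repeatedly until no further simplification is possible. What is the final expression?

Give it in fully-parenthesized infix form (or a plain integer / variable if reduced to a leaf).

Start: ((0*((1+z)*(5*y)))+0)
Step 1: at root: ((0*((1+z)*(5*y)))+0) -> (0*((1+z)*(5*y))); overall: ((0*((1+z)*(5*y)))+0) -> (0*((1+z)*(5*y)))
Step 2: at root: (0*((1+z)*(5*y))) -> 0; overall: (0*((1+z)*(5*y))) -> 0
Fixed point: 0

Answer: 0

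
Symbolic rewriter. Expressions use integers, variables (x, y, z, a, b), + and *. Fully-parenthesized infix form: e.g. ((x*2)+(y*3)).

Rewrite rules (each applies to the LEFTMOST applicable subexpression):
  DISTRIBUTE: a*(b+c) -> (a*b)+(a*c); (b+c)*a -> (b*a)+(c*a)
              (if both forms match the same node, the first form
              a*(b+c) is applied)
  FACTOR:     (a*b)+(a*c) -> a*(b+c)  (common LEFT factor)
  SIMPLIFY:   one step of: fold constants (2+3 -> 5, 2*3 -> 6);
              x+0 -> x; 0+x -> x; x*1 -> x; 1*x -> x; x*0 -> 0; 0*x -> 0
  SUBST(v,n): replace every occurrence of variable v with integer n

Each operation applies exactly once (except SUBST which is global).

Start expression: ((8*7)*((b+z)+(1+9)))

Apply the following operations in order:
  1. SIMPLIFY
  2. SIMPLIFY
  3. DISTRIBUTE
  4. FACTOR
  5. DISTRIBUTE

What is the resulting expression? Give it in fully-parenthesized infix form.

Start: ((8*7)*((b+z)+(1+9)))
Apply SIMPLIFY at L (target: (8*7)): ((8*7)*((b+z)+(1+9))) -> (56*((b+z)+(1+9)))
Apply SIMPLIFY at RR (target: (1+9)): (56*((b+z)+(1+9))) -> (56*((b+z)+10))
Apply DISTRIBUTE at root (target: (56*((b+z)+10))): (56*((b+z)+10)) -> ((56*(b+z))+(56*10))
Apply FACTOR at root (target: ((56*(b+z))+(56*10))): ((56*(b+z))+(56*10)) -> (56*((b+z)+10))
Apply DISTRIBUTE at root (target: (56*((b+z)+10))): (56*((b+z)+10)) -> ((56*(b+z))+(56*10))

Answer: ((56*(b+z))+(56*10))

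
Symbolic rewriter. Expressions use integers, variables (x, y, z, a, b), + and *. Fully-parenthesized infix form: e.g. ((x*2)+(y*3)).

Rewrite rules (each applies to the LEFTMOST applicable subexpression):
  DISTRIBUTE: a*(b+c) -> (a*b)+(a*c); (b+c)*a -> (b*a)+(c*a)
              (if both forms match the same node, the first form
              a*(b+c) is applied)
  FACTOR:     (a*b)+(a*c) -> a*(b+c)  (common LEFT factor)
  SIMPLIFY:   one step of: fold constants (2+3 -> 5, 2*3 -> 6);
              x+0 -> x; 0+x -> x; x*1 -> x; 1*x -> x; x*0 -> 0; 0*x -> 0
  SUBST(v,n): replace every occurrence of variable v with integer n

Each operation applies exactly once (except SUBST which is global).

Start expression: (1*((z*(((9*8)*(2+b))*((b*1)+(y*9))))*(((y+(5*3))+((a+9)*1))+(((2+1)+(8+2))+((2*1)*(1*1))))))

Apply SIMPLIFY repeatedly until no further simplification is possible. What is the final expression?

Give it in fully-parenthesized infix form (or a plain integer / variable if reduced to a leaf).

Start: (1*((z*(((9*8)*(2+b))*((b*1)+(y*9))))*(((y+(5*3))+((a+9)*1))+(((2+1)+(8+2))+((2*1)*(1*1))))))
Step 1: at root: (1*((z*(((9*8)*(2+b))*((b*1)+(y*9))))*(((y+(5*3))+((a+9)*1))+(((2+1)+(8+2))+((2*1)*(1*1)))))) -> ((z*(((9*8)*(2+b))*((b*1)+(y*9))))*(((y+(5*3))+((a+9)*1))+(((2+1)+(8+2))+((2*1)*(1*1))))); overall: (1*((z*(((9*8)*(2+b))*((b*1)+(y*9))))*(((y+(5*3))+((a+9)*1))+(((2+1)+(8+2))+((2*1)*(1*1)))))) -> ((z*(((9*8)*(2+b))*((b*1)+(y*9))))*(((y+(5*3))+((a+9)*1))+(((2+1)+(8+2))+((2*1)*(1*1)))))
Step 2: at LRLL: (9*8) -> 72; overall: ((z*(((9*8)*(2+b))*((b*1)+(y*9))))*(((y+(5*3))+((a+9)*1))+(((2+1)+(8+2))+((2*1)*(1*1))))) -> ((z*((72*(2+b))*((b*1)+(y*9))))*(((y+(5*3))+((a+9)*1))+(((2+1)+(8+2))+((2*1)*(1*1)))))
Step 3: at LRRL: (b*1) -> b; overall: ((z*((72*(2+b))*((b*1)+(y*9))))*(((y+(5*3))+((a+9)*1))+(((2+1)+(8+2))+((2*1)*(1*1))))) -> ((z*((72*(2+b))*(b+(y*9))))*(((y+(5*3))+((a+9)*1))+(((2+1)+(8+2))+((2*1)*(1*1)))))
Step 4: at RLLR: (5*3) -> 15; overall: ((z*((72*(2+b))*(b+(y*9))))*(((y+(5*3))+((a+9)*1))+(((2+1)+(8+2))+((2*1)*(1*1))))) -> ((z*((72*(2+b))*(b+(y*9))))*(((y+15)+((a+9)*1))+(((2+1)+(8+2))+((2*1)*(1*1)))))
Step 5: at RLR: ((a+9)*1) -> (a+9); overall: ((z*((72*(2+b))*(b+(y*9))))*(((y+15)+((a+9)*1))+(((2+1)+(8+2))+((2*1)*(1*1))))) -> ((z*((72*(2+b))*(b+(y*9))))*(((y+15)+(a+9))+(((2+1)+(8+2))+((2*1)*(1*1)))))
Step 6: at RRLL: (2+1) -> 3; overall: ((z*((72*(2+b))*(b+(y*9))))*(((y+15)+(a+9))+(((2+1)+(8+2))+((2*1)*(1*1))))) -> ((z*((72*(2+b))*(b+(y*9))))*(((y+15)+(a+9))+((3+(8+2))+((2*1)*(1*1)))))
Step 7: at RRLR: (8+2) -> 10; overall: ((z*((72*(2+b))*(b+(y*9))))*(((y+15)+(a+9))+((3+(8+2))+((2*1)*(1*1))))) -> ((z*((72*(2+b))*(b+(y*9))))*(((y+15)+(a+9))+((3+10)+((2*1)*(1*1)))))
Step 8: at RRL: (3+10) -> 13; overall: ((z*((72*(2+b))*(b+(y*9))))*(((y+15)+(a+9))+((3+10)+((2*1)*(1*1))))) -> ((z*((72*(2+b))*(b+(y*9))))*(((y+15)+(a+9))+(13+((2*1)*(1*1)))))
Step 9: at RRRL: (2*1) -> 2; overall: ((z*((72*(2+b))*(b+(y*9))))*(((y+15)+(a+9))+(13+((2*1)*(1*1))))) -> ((z*((72*(2+b))*(b+(y*9))))*(((y+15)+(a+9))+(13+(2*(1*1)))))
Step 10: at RRRR: (1*1) -> 1; overall: ((z*((72*(2+b))*(b+(y*9))))*(((y+15)+(a+9))+(13+(2*(1*1))))) -> ((z*((72*(2+b))*(b+(y*9))))*(((y+15)+(a+9))+(13+(2*1))))
Step 11: at RRR: (2*1) -> 2; overall: ((z*((72*(2+b))*(b+(y*9))))*(((y+15)+(a+9))+(13+(2*1)))) -> ((z*((72*(2+b))*(b+(y*9))))*(((y+15)+(a+9))+(13+2)))
Step 12: at RR: (13+2) -> 15; overall: ((z*((72*(2+b))*(b+(y*9))))*(((y+15)+(a+9))+(13+2))) -> ((z*((72*(2+b))*(b+(y*9))))*(((y+15)+(a+9))+15))
Fixed point: ((z*((72*(2+b))*(b+(y*9))))*(((y+15)+(a+9))+15))

Answer: ((z*((72*(2+b))*(b+(y*9))))*(((y+15)+(a+9))+15))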